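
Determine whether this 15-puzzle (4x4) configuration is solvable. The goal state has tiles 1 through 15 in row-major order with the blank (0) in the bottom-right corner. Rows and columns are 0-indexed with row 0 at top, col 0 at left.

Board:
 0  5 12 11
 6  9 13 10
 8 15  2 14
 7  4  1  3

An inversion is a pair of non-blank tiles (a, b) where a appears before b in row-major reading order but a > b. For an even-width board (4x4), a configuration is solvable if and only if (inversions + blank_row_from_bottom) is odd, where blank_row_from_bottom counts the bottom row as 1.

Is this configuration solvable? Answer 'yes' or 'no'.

Answer: yes

Derivation:
Inversions: 67
Blank is in row 0 (0-indexed from top), which is row 4 counting from the bottom (bottom = 1).
67 + 4 = 71, which is odd, so the puzzle is solvable.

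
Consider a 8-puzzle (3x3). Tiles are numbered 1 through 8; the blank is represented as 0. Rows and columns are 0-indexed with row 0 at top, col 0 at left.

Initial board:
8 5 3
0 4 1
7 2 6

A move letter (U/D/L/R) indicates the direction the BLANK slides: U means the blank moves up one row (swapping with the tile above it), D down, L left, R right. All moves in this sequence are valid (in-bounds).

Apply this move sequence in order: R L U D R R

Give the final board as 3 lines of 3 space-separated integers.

After move 1 (R):
8 5 3
4 0 1
7 2 6

After move 2 (L):
8 5 3
0 4 1
7 2 6

After move 3 (U):
0 5 3
8 4 1
7 2 6

After move 4 (D):
8 5 3
0 4 1
7 2 6

After move 5 (R):
8 5 3
4 0 1
7 2 6

After move 6 (R):
8 5 3
4 1 0
7 2 6

Answer: 8 5 3
4 1 0
7 2 6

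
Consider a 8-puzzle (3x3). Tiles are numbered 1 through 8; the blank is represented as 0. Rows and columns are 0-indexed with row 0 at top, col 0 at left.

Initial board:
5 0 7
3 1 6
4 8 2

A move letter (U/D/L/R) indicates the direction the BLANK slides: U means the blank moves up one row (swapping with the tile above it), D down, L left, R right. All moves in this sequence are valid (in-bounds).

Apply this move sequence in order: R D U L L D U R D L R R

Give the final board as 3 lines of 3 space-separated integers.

After move 1 (R):
5 7 0
3 1 6
4 8 2

After move 2 (D):
5 7 6
3 1 0
4 8 2

After move 3 (U):
5 7 0
3 1 6
4 8 2

After move 4 (L):
5 0 7
3 1 6
4 8 2

After move 5 (L):
0 5 7
3 1 6
4 8 2

After move 6 (D):
3 5 7
0 1 6
4 8 2

After move 7 (U):
0 5 7
3 1 6
4 8 2

After move 8 (R):
5 0 7
3 1 6
4 8 2

After move 9 (D):
5 1 7
3 0 6
4 8 2

After move 10 (L):
5 1 7
0 3 6
4 8 2

After move 11 (R):
5 1 7
3 0 6
4 8 2

After move 12 (R):
5 1 7
3 6 0
4 8 2

Answer: 5 1 7
3 6 0
4 8 2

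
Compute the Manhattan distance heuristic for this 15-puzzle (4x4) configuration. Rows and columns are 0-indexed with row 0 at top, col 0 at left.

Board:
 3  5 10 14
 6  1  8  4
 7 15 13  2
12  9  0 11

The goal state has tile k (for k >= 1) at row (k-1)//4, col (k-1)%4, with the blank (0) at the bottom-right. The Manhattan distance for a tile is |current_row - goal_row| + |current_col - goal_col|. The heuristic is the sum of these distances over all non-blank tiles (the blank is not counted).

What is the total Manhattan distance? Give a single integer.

Answer: 37

Derivation:
Tile 3: at (0,0), goal (0,2), distance |0-0|+|0-2| = 2
Tile 5: at (0,1), goal (1,0), distance |0-1|+|1-0| = 2
Tile 10: at (0,2), goal (2,1), distance |0-2|+|2-1| = 3
Tile 14: at (0,3), goal (3,1), distance |0-3|+|3-1| = 5
Tile 6: at (1,0), goal (1,1), distance |1-1|+|0-1| = 1
Tile 1: at (1,1), goal (0,0), distance |1-0|+|1-0| = 2
Tile 8: at (1,2), goal (1,3), distance |1-1|+|2-3| = 1
Tile 4: at (1,3), goal (0,3), distance |1-0|+|3-3| = 1
Tile 7: at (2,0), goal (1,2), distance |2-1|+|0-2| = 3
Tile 15: at (2,1), goal (3,2), distance |2-3|+|1-2| = 2
Tile 13: at (2,2), goal (3,0), distance |2-3|+|2-0| = 3
Tile 2: at (2,3), goal (0,1), distance |2-0|+|3-1| = 4
Tile 12: at (3,0), goal (2,3), distance |3-2|+|0-3| = 4
Tile 9: at (3,1), goal (2,0), distance |3-2|+|1-0| = 2
Tile 11: at (3,3), goal (2,2), distance |3-2|+|3-2| = 2
Sum: 2 + 2 + 3 + 5 + 1 + 2 + 1 + 1 + 3 + 2 + 3 + 4 + 4 + 2 + 2 = 37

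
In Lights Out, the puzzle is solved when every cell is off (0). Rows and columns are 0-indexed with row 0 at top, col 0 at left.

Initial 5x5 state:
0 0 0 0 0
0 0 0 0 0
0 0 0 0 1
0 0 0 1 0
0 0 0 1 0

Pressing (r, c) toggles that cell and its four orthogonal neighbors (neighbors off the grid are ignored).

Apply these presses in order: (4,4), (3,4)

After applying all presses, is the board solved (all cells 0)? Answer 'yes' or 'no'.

Answer: yes

Derivation:
After press 1 at (4,4):
0 0 0 0 0
0 0 0 0 0
0 0 0 0 1
0 0 0 1 1
0 0 0 0 1

After press 2 at (3,4):
0 0 0 0 0
0 0 0 0 0
0 0 0 0 0
0 0 0 0 0
0 0 0 0 0

Lights still on: 0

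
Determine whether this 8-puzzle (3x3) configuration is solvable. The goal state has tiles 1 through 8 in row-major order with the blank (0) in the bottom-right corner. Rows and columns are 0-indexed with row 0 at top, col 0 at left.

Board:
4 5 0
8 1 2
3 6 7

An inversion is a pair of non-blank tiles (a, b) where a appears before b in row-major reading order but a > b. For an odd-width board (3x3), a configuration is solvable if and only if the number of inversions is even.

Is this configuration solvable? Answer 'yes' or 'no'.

Inversions (pairs i<j in row-major order where tile[i] > tile[j] > 0): 11
11 is odd, so the puzzle is not solvable.

Answer: no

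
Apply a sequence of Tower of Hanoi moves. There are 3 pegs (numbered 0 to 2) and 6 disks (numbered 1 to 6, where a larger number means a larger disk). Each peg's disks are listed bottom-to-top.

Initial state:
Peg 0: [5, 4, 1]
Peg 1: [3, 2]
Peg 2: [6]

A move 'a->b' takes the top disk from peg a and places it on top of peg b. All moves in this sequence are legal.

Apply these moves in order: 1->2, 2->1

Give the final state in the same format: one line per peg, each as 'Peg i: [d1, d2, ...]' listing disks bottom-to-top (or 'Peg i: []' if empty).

After move 1 (1->2):
Peg 0: [5, 4, 1]
Peg 1: [3]
Peg 2: [6, 2]

After move 2 (2->1):
Peg 0: [5, 4, 1]
Peg 1: [3, 2]
Peg 2: [6]

Answer: Peg 0: [5, 4, 1]
Peg 1: [3, 2]
Peg 2: [6]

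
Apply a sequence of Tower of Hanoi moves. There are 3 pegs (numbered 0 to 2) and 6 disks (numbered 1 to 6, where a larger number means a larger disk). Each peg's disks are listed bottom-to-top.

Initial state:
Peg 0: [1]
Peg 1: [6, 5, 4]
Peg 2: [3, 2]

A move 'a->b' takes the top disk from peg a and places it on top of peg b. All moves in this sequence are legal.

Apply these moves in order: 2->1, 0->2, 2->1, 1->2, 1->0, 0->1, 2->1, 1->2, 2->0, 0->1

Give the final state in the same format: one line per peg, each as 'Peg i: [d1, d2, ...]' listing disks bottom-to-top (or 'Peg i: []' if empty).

Answer: Peg 0: []
Peg 1: [6, 5, 4, 2, 1]
Peg 2: [3]

Derivation:
After move 1 (2->1):
Peg 0: [1]
Peg 1: [6, 5, 4, 2]
Peg 2: [3]

After move 2 (0->2):
Peg 0: []
Peg 1: [6, 5, 4, 2]
Peg 2: [3, 1]

After move 3 (2->1):
Peg 0: []
Peg 1: [6, 5, 4, 2, 1]
Peg 2: [3]

After move 4 (1->2):
Peg 0: []
Peg 1: [6, 5, 4, 2]
Peg 2: [3, 1]

After move 5 (1->0):
Peg 0: [2]
Peg 1: [6, 5, 4]
Peg 2: [3, 1]

After move 6 (0->1):
Peg 0: []
Peg 1: [6, 5, 4, 2]
Peg 2: [3, 1]

After move 7 (2->1):
Peg 0: []
Peg 1: [6, 5, 4, 2, 1]
Peg 2: [3]

After move 8 (1->2):
Peg 0: []
Peg 1: [6, 5, 4, 2]
Peg 2: [3, 1]

After move 9 (2->0):
Peg 0: [1]
Peg 1: [6, 5, 4, 2]
Peg 2: [3]

After move 10 (0->1):
Peg 0: []
Peg 1: [6, 5, 4, 2, 1]
Peg 2: [3]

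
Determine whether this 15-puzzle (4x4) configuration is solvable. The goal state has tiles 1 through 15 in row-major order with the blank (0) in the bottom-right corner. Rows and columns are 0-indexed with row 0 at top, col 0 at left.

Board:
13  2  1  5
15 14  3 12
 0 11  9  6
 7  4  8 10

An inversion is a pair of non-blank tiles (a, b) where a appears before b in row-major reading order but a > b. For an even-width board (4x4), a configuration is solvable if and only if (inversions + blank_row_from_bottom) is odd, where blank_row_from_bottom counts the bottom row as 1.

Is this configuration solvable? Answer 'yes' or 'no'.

Answer: yes

Derivation:
Inversions: 53
Blank is in row 2 (0-indexed from top), which is row 2 counting from the bottom (bottom = 1).
53 + 2 = 55, which is odd, so the puzzle is solvable.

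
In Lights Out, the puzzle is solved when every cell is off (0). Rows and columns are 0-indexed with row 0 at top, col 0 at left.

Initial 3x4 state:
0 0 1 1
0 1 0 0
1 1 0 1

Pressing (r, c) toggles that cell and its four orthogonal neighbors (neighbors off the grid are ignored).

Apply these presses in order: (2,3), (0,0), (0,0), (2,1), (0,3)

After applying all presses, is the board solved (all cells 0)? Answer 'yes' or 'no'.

Answer: yes

Derivation:
After press 1 at (2,3):
0 0 1 1
0 1 0 1
1 1 1 0

After press 2 at (0,0):
1 1 1 1
1 1 0 1
1 1 1 0

After press 3 at (0,0):
0 0 1 1
0 1 0 1
1 1 1 0

After press 4 at (2,1):
0 0 1 1
0 0 0 1
0 0 0 0

After press 5 at (0,3):
0 0 0 0
0 0 0 0
0 0 0 0

Lights still on: 0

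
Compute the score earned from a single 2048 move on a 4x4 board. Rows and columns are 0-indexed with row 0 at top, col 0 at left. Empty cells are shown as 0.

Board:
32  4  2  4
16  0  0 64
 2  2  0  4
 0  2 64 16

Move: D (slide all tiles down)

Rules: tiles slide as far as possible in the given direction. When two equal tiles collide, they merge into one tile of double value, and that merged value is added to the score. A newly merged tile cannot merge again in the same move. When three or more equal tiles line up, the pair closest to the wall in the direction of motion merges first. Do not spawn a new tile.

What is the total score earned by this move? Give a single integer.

Answer: 4

Derivation:
Slide down:
col 0: [32, 16, 2, 0] -> [0, 32, 16, 2]  score +0 (running 0)
col 1: [4, 0, 2, 2] -> [0, 0, 4, 4]  score +4 (running 4)
col 2: [2, 0, 0, 64] -> [0, 0, 2, 64]  score +0 (running 4)
col 3: [4, 64, 4, 16] -> [4, 64, 4, 16]  score +0 (running 4)
Board after move:
 0  0  0  4
32  0  0 64
16  4  2  4
 2  4 64 16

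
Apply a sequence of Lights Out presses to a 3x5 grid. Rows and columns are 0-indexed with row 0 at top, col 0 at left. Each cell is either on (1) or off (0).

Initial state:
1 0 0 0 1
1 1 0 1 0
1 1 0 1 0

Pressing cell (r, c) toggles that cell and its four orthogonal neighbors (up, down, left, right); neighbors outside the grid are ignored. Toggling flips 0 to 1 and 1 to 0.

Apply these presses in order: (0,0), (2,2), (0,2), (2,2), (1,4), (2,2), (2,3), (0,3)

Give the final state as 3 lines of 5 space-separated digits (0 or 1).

After press 1 at (0,0):
0 1 0 0 1
0 1 0 1 0
1 1 0 1 0

After press 2 at (2,2):
0 1 0 0 1
0 1 1 1 0
1 0 1 0 0

After press 3 at (0,2):
0 0 1 1 1
0 1 0 1 0
1 0 1 0 0

After press 4 at (2,2):
0 0 1 1 1
0 1 1 1 0
1 1 0 1 0

After press 5 at (1,4):
0 0 1 1 0
0 1 1 0 1
1 1 0 1 1

After press 6 at (2,2):
0 0 1 1 0
0 1 0 0 1
1 0 1 0 1

After press 7 at (2,3):
0 0 1 1 0
0 1 0 1 1
1 0 0 1 0

After press 8 at (0,3):
0 0 0 0 1
0 1 0 0 1
1 0 0 1 0

Answer: 0 0 0 0 1
0 1 0 0 1
1 0 0 1 0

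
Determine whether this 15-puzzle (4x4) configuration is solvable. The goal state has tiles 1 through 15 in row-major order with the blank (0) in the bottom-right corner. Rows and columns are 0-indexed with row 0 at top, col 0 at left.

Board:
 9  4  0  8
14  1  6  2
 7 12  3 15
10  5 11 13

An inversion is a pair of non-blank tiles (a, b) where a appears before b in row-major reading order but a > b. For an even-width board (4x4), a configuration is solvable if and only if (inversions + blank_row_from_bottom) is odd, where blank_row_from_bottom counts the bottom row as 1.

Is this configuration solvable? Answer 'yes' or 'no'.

Answer: yes

Derivation:
Inversions: 41
Blank is in row 0 (0-indexed from top), which is row 4 counting from the bottom (bottom = 1).
41 + 4 = 45, which is odd, so the puzzle is solvable.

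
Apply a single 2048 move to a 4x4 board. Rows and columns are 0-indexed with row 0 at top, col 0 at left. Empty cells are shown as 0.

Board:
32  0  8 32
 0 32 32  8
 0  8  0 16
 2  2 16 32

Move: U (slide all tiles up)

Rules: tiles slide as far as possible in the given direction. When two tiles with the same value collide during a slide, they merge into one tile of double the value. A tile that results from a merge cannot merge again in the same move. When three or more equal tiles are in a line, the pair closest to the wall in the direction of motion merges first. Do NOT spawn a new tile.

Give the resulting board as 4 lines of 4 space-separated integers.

Slide up:
col 0: [32, 0, 0, 2] -> [32, 2, 0, 0]
col 1: [0, 32, 8, 2] -> [32, 8, 2, 0]
col 2: [8, 32, 0, 16] -> [8, 32, 16, 0]
col 3: [32, 8, 16, 32] -> [32, 8, 16, 32]

Answer: 32 32  8 32
 2  8 32  8
 0  2 16 16
 0  0  0 32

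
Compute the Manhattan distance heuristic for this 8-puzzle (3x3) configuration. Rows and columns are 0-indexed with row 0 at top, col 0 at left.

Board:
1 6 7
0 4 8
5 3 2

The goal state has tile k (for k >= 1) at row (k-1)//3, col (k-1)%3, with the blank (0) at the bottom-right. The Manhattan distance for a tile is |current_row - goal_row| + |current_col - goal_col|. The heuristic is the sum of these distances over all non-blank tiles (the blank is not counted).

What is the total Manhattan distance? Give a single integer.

Tile 1: at (0,0), goal (0,0), distance |0-0|+|0-0| = 0
Tile 6: at (0,1), goal (1,2), distance |0-1|+|1-2| = 2
Tile 7: at (0,2), goal (2,0), distance |0-2|+|2-0| = 4
Tile 4: at (1,1), goal (1,0), distance |1-1|+|1-0| = 1
Tile 8: at (1,2), goal (2,1), distance |1-2|+|2-1| = 2
Tile 5: at (2,0), goal (1,1), distance |2-1|+|0-1| = 2
Tile 3: at (2,1), goal (0,2), distance |2-0|+|1-2| = 3
Tile 2: at (2,2), goal (0,1), distance |2-0|+|2-1| = 3
Sum: 0 + 2 + 4 + 1 + 2 + 2 + 3 + 3 = 17

Answer: 17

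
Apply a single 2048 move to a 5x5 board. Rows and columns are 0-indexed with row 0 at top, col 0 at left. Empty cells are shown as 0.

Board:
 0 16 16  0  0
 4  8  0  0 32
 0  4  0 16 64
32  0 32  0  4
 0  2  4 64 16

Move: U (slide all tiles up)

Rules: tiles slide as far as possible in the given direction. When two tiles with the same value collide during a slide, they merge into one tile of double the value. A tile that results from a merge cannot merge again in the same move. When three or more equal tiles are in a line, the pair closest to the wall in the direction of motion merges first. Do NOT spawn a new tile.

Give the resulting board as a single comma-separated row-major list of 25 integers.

Answer: 4, 16, 16, 16, 32, 32, 8, 32, 64, 64, 0, 4, 4, 0, 4, 0, 2, 0, 0, 16, 0, 0, 0, 0, 0

Derivation:
Slide up:
col 0: [0, 4, 0, 32, 0] -> [4, 32, 0, 0, 0]
col 1: [16, 8, 4, 0, 2] -> [16, 8, 4, 2, 0]
col 2: [16, 0, 0, 32, 4] -> [16, 32, 4, 0, 0]
col 3: [0, 0, 16, 0, 64] -> [16, 64, 0, 0, 0]
col 4: [0, 32, 64, 4, 16] -> [32, 64, 4, 16, 0]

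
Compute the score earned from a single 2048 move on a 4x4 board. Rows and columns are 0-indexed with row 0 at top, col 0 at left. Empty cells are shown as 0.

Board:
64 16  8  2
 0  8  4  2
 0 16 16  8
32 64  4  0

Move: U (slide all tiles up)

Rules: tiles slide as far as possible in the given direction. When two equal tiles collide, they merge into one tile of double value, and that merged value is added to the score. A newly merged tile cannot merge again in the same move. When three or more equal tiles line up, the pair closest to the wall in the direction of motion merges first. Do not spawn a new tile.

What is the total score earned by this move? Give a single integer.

Answer: 4

Derivation:
Slide up:
col 0: [64, 0, 0, 32] -> [64, 32, 0, 0]  score +0 (running 0)
col 1: [16, 8, 16, 64] -> [16, 8, 16, 64]  score +0 (running 0)
col 2: [8, 4, 16, 4] -> [8, 4, 16, 4]  score +0 (running 0)
col 3: [2, 2, 8, 0] -> [4, 8, 0, 0]  score +4 (running 4)
Board after move:
64 16  8  4
32  8  4  8
 0 16 16  0
 0 64  4  0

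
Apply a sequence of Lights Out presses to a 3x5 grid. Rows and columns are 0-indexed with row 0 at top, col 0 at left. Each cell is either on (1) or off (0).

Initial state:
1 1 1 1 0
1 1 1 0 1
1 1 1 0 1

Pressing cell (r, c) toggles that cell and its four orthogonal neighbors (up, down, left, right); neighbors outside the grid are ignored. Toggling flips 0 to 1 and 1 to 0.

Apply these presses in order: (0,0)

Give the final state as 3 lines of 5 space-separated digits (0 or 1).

After press 1 at (0,0):
0 0 1 1 0
0 1 1 0 1
1 1 1 0 1

Answer: 0 0 1 1 0
0 1 1 0 1
1 1 1 0 1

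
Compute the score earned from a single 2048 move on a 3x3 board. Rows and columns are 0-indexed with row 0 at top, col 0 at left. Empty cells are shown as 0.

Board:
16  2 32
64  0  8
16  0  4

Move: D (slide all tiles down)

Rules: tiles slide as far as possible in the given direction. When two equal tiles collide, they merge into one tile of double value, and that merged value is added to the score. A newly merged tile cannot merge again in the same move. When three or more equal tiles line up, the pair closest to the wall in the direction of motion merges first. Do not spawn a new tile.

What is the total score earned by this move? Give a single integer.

Answer: 0

Derivation:
Slide down:
col 0: [16, 64, 16] -> [16, 64, 16]  score +0 (running 0)
col 1: [2, 0, 0] -> [0, 0, 2]  score +0 (running 0)
col 2: [32, 8, 4] -> [32, 8, 4]  score +0 (running 0)
Board after move:
16  0 32
64  0  8
16  2  4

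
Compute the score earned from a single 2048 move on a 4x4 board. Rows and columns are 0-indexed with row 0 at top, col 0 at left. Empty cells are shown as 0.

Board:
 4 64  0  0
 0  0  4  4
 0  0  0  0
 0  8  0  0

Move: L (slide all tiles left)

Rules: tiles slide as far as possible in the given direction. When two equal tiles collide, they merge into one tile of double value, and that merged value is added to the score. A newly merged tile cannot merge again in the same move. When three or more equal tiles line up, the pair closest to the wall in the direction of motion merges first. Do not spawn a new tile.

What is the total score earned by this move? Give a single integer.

Slide left:
row 0: [4, 64, 0, 0] -> [4, 64, 0, 0]  score +0 (running 0)
row 1: [0, 0, 4, 4] -> [8, 0, 0, 0]  score +8 (running 8)
row 2: [0, 0, 0, 0] -> [0, 0, 0, 0]  score +0 (running 8)
row 3: [0, 8, 0, 0] -> [8, 0, 0, 0]  score +0 (running 8)
Board after move:
 4 64  0  0
 8  0  0  0
 0  0  0  0
 8  0  0  0

Answer: 8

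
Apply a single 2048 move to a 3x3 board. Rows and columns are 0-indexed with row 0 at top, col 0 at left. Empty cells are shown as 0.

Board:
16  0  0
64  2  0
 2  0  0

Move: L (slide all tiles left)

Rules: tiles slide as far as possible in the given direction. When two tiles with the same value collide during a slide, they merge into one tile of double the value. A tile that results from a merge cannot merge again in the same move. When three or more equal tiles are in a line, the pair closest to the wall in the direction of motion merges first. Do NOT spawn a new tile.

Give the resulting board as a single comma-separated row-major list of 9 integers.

Answer: 16, 0, 0, 64, 2, 0, 2, 0, 0

Derivation:
Slide left:
row 0: [16, 0, 0] -> [16, 0, 0]
row 1: [64, 2, 0] -> [64, 2, 0]
row 2: [2, 0, 0] -> [2, 0, 0]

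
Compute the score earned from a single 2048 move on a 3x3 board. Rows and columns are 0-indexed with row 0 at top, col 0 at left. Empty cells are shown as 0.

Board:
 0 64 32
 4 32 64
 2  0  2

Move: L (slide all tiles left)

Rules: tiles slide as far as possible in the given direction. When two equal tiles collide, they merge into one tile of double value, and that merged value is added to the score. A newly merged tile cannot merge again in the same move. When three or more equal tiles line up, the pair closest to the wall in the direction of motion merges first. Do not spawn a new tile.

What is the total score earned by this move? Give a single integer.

Slide left:
row 0: [0, 64, 32] -> [64, 32, 0]  score +0 (running 0)
row 1: [4, 32, 64] -> [4, 32, 64]  score +0 (running 0)
row 2: [2, 0, 2] -> [4, 0, 0]  score +4 (running 4)
Board after move:
64 32  0
 4 32 64
 4  0  0

Answer: 4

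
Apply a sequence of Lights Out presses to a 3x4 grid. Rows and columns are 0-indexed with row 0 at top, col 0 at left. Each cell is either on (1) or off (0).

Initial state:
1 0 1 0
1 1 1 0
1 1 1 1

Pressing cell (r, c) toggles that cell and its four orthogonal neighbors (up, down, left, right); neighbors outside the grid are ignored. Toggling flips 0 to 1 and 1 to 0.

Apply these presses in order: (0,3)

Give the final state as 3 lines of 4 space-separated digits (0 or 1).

After press 1 at (0,3):
1 0 0 1
1 1 1 1
1 1 1 1

Answer: 1 0 0 1
1 1 1 1
1 1 1 1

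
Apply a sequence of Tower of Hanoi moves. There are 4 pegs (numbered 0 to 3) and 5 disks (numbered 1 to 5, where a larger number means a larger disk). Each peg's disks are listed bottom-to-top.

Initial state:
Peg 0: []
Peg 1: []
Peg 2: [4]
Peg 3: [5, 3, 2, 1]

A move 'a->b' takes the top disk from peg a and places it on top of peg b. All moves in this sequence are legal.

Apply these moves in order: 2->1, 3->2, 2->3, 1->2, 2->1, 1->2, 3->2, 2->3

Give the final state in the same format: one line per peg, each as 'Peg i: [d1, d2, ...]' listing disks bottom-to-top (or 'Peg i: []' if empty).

After move 1 (2->1):
Peg 0: []
Peg 1: [4]
Peg 2: []
Peg 3: [5, 3, 2, 1]

After move 2 (3->2):
Peg 0: []
Peg 1: [4]
Peg 2: [1]
Peg 3: [5, 3, 2]

After move 3 (2->3):
Peg 0: []
Peg 1: [4]
Peg 2: []
Peg 3: [5, 3, 2, 1]

After move 4 (1->2):
Peg 0: []
Peg 1: []
Peg 2: [4]
Peg 3: [5, 3, 2, 1]

After move 5 (2->1):
Peg 0: []
Peg 1: [4]
Peg 2: []
Peg 3: [5, 3, 2, 1]

After move 6 (1->2):
Peg 0: []
Peg 1: []
Peg 2: [4]
Peg 3: [5, 3, 2, 1]

After move 7 (3->2):
Peg 0: []
Peg 1: []
Peg 2: [4, 1]
Peg 3: [5, 3, 2]

After move 8 (2->3):
Peg 0: []
Peg 1: []
Peg 2: [4]
Peg 3: [5, 3, 2, 1]

Answer: Peg 0: []
Peg 1: []
Peg 2: [4]
Peg 3: [5, 3, 2, 1]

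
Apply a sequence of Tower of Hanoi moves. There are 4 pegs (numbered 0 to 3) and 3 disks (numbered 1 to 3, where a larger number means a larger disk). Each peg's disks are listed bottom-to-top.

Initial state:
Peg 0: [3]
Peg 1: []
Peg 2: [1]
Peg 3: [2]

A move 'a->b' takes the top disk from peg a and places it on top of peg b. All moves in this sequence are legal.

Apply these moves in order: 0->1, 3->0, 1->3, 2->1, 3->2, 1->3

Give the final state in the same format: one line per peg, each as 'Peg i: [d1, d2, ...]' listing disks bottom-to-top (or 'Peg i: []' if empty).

After move 1 (0->1):
Peg 0: []
Peg 1: [3]
Peg 2: [1]
Peg 3: [2]

After move 2 (3->0):
Peg 0: [2]
Peg 1: [3]
Peg 2: [1]
Peg 3: []

After move 3 (1->3):
Peg 0: [2]
Peg 1: []
Peg 2: [1]
Peg 3: [3]

After move 4 (2->1):
Peg 0: [2]
Peg 1: [1]
Peg 2: []
Peg 3: [3]

After move 5 (3->2):
Peg 0: [2]
Peg 1: [1]
Peg 2: [3]
Peg 3: []

After move 6 (1->3):
Peg 0: [2]
Peg 1: []
Peg 2: [3]
Peg 3: [1]

Answer: Peg 0: [2]
Peg 1: []
Peg 2: [3]
Peg 3: [1]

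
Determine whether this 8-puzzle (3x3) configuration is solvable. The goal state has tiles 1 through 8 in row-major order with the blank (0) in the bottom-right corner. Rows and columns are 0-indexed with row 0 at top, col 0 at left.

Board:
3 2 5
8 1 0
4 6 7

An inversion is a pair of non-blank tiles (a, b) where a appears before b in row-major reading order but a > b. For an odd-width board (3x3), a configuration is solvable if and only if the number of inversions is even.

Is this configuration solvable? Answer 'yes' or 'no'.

Inversions (pairs i<j in row-major order where tile[i] > tile[j] > 0): 9
9 is odd, so the puzzle is not solvable.

Answer: no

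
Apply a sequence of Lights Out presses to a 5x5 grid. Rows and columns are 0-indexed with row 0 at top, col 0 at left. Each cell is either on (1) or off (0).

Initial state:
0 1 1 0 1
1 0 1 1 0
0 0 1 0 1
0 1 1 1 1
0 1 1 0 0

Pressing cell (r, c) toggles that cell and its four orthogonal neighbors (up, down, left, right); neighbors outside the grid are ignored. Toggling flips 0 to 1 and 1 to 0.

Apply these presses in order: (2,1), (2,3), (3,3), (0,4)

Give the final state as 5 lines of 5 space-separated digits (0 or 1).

After press 1 at (2,1):
0 1 1 0 1
1 1 1 1 0
1 1 0 0 1
0 0 1 1 1
0 1 1 0 0

After press 2 at (2,3):
0 1 1 0 1
1 1 1 0 0
1 1 1 1 0
0 0 1 0 1
0 1 1 0 0

After press 3 at (3,3):
0 1 1 0 1
1 1 1 0 0
1 1 1 0 0
0 0 0 1 0
0 1 1 1 0

After press 4 at (0,4):
0 1 1 1 0
1 1 1 0 1
1 1 1 0 0
0 0 0 1 0
0 1 1 1 0

Answer: 0 1 1 1 0
1 1 1 0 1
1 1 1 0 0
0 0 0 1 0
0 1 1 1 0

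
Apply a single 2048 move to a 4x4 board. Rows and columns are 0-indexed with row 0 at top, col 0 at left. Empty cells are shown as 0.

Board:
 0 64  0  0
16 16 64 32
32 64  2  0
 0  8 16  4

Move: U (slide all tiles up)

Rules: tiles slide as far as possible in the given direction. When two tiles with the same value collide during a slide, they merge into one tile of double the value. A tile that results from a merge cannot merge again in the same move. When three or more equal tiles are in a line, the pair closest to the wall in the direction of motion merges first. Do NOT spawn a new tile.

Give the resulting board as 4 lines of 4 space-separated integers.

Slide up:
col 0: [0, 16, 32, 0] -> [16, 32, 0, 0]
col 1: [64, 16, 64, 8] -> [64, 16, 64, 8]
col 2: [0, 64, 2, 16] -> [64, 2, 16, 0]
col 3: [0, 32, 0, 4] -> [32, 4, 0, 0]

Answer: 16 64 64 32
32 16  2  4
 0 64 16  0
 0  8  0  0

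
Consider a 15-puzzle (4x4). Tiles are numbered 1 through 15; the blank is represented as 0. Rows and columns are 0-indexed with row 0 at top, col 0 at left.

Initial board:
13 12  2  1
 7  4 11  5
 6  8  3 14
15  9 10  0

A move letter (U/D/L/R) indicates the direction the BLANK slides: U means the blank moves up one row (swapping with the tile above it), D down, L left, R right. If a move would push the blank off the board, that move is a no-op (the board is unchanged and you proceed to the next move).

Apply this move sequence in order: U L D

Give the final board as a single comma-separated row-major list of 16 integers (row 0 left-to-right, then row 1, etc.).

Answer: 13, 12, 2, 1, 7, 4, 11, 5, 6, 8, 10, 3, 15, 9, 0, 14

Derivation:
After move 1 (U):
13 12  2  1
 7  4 11  5
 6  8  3  0
15  9 10 14

After move 2 (L):
13 12  2  1
 7  4 11  5
 6  8  0  3
15  9 10 14

After move 3 (D):
13 12  2  1
 7  4 11  5
 6  8 10  3
15  9  0 14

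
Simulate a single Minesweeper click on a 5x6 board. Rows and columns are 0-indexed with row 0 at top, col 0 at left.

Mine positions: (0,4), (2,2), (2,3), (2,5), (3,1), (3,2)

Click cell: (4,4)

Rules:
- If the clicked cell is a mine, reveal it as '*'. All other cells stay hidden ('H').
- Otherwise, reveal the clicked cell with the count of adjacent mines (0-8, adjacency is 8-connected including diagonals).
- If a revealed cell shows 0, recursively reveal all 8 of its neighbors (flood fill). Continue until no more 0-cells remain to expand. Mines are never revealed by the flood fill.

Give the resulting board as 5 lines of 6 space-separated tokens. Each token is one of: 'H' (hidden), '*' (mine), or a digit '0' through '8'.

H H H H H H
H H H H H H
H H H H H H
H H H 3 2 1
H H H 1 0 0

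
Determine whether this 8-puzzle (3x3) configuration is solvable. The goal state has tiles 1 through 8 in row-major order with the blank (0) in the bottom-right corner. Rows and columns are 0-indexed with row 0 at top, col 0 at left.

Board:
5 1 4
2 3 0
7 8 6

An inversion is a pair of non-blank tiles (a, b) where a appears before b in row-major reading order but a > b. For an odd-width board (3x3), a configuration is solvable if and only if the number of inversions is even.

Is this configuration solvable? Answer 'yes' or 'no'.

Answer: yes

Derivation:
Inversions (pairs i<j in row-major order where tile[i] > tile[j] > 0): 8
8 is even, so the puzzle is solvable.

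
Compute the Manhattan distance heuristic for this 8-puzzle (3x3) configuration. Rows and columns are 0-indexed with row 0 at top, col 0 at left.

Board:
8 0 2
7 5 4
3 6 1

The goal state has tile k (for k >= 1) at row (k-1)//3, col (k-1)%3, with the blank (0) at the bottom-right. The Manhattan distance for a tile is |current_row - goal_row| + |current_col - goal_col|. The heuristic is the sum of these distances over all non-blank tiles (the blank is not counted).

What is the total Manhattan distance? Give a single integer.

Tile 8: (0,0)->(2,1) = 3
Tile 2: (0,2)->(0,1) = 1
Tile 7: (1,0)->(2,0) = 1
Tile 5: (1,1)->(1,1) = 0
Tile 4: (1,2)->(1,0) = 2
Tile 3: (2,0)->(0,2) = 4
Tile 6: (2,1)->(1,2) = 2
Tile 1: (2,2)->(0,0) = 4
Sum: 3 + 1 + 1 + 0 + 2 + 4 + 2 + 4 = 17

Answer: 17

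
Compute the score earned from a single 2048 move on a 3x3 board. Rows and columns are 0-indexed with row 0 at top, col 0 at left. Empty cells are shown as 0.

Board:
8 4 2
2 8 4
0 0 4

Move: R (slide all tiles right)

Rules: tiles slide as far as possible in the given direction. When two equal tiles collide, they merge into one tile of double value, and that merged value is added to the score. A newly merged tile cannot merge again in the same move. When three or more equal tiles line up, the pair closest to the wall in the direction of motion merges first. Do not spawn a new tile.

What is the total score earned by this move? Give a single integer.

Answer: 0

Derivation:
Slide right:
row 0: [8, 4, 2] -> [8, 4, 2]  score +0 (running 0)
row 1: [2, 8, 4] -> [2, 8, 4]  score +0 (running 0)
row 2: [0, 0, 4] -> [0, 0, 4]  score +0 (running 0)
Board after move:
8 4 2
2 8 4
0 0 4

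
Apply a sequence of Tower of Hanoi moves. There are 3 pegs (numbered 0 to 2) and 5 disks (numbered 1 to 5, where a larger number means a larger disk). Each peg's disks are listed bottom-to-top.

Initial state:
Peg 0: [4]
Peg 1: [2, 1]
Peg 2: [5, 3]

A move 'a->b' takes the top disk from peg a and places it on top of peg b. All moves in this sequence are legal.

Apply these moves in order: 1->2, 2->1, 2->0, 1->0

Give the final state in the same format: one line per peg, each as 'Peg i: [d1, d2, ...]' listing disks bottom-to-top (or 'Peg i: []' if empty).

Answer: Peg 0: [4, 3, 1]
Peg 1: [2]
Peg 2: [5]

Derivation:
After move 1 (1->2):
Peg 0: [4]
Peg 1: [2]
Peg 2: [5, 3, 1]

After move 2 (2->1):
Peg 0: [4]
Peg 1: [2, 1]
Peg 2: [5, 3]

After move 3 (2->0):
Peg 0: [4, 3]
Peg 1: [2, 1]
Peg 2: [5]

After move 4 (1->0):
Peg 0: [4, 3, 1]
Peg 1: [2]
Peg 2: [5]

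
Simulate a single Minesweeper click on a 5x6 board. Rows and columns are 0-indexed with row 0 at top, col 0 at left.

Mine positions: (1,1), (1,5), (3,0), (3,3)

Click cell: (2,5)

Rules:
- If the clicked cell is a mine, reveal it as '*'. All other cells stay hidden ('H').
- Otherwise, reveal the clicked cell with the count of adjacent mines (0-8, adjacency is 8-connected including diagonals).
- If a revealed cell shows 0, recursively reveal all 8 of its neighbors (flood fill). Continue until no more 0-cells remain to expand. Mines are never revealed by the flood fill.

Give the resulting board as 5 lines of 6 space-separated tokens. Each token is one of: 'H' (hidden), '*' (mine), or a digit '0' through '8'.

H H H H H H
H H H H H H
H H H H H 1
H H H H H H
H H H H H H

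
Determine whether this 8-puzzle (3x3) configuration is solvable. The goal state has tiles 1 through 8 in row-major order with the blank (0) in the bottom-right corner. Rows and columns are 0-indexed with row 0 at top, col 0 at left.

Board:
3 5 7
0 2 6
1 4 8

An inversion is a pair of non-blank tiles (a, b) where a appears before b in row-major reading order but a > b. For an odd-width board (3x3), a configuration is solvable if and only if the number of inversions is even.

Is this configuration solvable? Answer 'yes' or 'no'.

Answer: yes

Derivation:
Inversions (pairs i<j in row-major order where tile[i] > tile[j] > 0): 12
12 is even, so the puzzle is solvable.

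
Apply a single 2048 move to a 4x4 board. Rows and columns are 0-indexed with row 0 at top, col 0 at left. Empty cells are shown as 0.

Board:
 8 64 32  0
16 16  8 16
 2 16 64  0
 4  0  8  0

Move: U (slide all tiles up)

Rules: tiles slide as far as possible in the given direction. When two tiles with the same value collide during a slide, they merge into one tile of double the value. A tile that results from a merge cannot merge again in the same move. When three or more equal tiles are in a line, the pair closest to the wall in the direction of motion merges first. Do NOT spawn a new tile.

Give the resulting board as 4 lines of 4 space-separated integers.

Slide up:
col 0: [8, 16, 2, 4] -> [8, 16, 2, 4]
col 1: [64, 16, 16, 0] -> [64, 32, 0, 0]
col 2: [32, 8, 64, 8] -> [32, 8, 64, 8]
col 3: [0, 16, 0, 0] -> [16, 0, 0, 0]

Answer:  8 64 32 16
16 32  8  0
 2  0 64  0
 4  0  8  0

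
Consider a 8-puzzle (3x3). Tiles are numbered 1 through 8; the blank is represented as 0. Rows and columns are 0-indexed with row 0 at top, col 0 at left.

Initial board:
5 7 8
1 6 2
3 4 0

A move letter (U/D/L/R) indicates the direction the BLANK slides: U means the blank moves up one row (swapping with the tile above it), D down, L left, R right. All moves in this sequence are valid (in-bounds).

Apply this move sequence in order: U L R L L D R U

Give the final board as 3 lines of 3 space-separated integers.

Answer: 5 7 8
3 0 6
4 1 2

Derivation:
After move 1 (U):
5 7 8
1 6 0
3 4 2

After move 2 (L):
5 7 8
1 0 6
3 4 2

After move 3 (R):
5 7 8
1 6 0
3 4 2

After move 4 (L):
5 7 8
1 0 6
3 4 2

After move 5 (L):
5 7 8
0 1 6
3 4 2

After move 6 (D):
5 7 8
3 1 6
0 4 2

After move 7 (R):
5 7 8
3 1 6
4 0 2

After move 8 (U):
5 7 8
3 0 6
4 1 2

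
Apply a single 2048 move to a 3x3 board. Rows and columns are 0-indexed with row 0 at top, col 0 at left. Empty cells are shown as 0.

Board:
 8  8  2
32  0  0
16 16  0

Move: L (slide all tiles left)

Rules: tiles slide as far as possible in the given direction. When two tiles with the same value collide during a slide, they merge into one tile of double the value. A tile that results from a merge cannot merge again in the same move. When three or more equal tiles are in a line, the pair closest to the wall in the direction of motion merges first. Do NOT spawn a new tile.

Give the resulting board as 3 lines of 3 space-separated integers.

Answer: 16  2  0
32  0  0
32  0  0

Derivation:
Slide left:
row 0: [8, 8, 2] -> [16, 2, 0]
row 1: [32, 0, 0] -> [32, 0, 0]
row 2: [16, 16, 0] -> [32, 0, 0]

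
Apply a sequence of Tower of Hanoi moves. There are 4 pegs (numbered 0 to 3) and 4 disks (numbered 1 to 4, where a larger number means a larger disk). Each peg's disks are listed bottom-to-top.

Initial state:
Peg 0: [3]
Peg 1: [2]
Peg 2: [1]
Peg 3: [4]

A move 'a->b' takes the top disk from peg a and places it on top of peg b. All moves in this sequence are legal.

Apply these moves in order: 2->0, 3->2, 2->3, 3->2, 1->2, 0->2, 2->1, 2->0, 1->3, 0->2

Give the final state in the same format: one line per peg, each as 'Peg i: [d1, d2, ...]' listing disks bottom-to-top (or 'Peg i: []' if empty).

Answer: Peg 0: [3]
Peg 1: []
Peg 2: [4, 2]
Peg 3: [1]

Derivation:
After move 1 (2->0):
Peg 0: [3, 1]
Peg 1: [2]
Peg 2: []
Peg 3: [4]

After move 2 (3->2):
Peg 0: [3, 1]
Peg 1: [2]
Peg 2: [4]
Peg 3: []

After move 3 (2->3):
Peg 0: [3, 1]
Peg 1: [2]
Peg 2: []
Peg 3: [4]

After move 4 (3->2):
Peg 0: [3, 1]
Peg 1: [2]
Peg 2: [4]
Peg 3: []

After move 5 (1->2):
Peg 0: [3, 1]
Peg 1: []
Peg 2: [4, 2]
Peg 3: []

After move 6 (0->2):
Peg 0: [3]
Peg 1: []
Peg 2: [4, 2, 1]
Peg 3: []

After move 7 (2->1):
Peg 0: [3]
Peg 1: [1]
Peg 2: [4, 2]
Peg 3: []

After move 8 (2->0):
Peg 0: [3, 2]
Peg 1: [1]
Peg 2: [4]
Peg 3: []

After move 9 (1->3):
Peg 0: [3, 2]
Peg 1: []
Peg 2: [4]
Peg 3: [1]

After move 10 (0->2):
Peg 0: [3]
Peg 1: []
Peg 2: [4, 2]
Peg 3: [1]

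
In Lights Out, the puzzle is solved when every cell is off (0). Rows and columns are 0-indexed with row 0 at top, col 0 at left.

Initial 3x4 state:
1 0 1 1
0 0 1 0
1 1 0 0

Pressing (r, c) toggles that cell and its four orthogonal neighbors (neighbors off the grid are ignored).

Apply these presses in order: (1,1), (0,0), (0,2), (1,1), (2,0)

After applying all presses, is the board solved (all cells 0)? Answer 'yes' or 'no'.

After press 1 at (1,1):
1 1 1 1
1 1 0 0
1 0 0 0

After press 2 at (0,0):
0 0 1 1
0 1 0 0
1 0 0 0

After press 3 at (0,2):
0 1 0 0
0 1 1 0
1 0 0 0

After press 4 at (1,1):
0 0 0 0
1 0 0 0
1 1 0 0

After press 5 at (2,0):
0 0 0 0
0 0 0 0
0 0 0 0

Lights still on: 0

Answer: yes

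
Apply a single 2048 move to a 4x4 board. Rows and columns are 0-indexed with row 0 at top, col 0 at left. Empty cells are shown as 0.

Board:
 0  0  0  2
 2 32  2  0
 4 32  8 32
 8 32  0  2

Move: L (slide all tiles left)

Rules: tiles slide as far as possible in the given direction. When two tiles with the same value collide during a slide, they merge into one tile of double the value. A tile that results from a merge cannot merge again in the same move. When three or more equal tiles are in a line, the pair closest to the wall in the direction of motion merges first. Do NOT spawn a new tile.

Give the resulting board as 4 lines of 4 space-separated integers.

Slide left:
row 0: [0, 0, 0, 2] -> [2, 0, 0, 0]
row 1: [2, 32, 2, 0] -> [2, 32, 2, 0]
row 2: [4, 32, 8, 32] -> [4, 32, 8, 32]
row 3: [8, 32, 0, 2] -> [8, 32, 2, 0]

Answer:  2  0  0  0
 2 32  2  0
 4 32  8 32
 8 32  2  0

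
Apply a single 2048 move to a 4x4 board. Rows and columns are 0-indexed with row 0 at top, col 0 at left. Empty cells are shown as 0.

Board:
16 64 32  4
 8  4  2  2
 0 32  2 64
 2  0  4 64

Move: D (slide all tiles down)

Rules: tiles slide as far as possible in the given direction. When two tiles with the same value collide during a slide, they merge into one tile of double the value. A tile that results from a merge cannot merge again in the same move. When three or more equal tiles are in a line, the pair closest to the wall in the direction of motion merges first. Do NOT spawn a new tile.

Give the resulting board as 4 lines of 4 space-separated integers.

Slide down:
col 0: [16, 8, 0, 2] -> [0, 16, 8, 2]
col 1: [64, 4, 32, 0] -> [0, 64, 4, 32]
col 2: [32, 2, 2, 4] -> [0, 32, 4, 4]
col 3: [4, 2, 64, 64] -> [0, 4, 2, 128]

Answer:   0   0   0   0
 16  64  32   4
  8   4   4   2
  2  32   4 128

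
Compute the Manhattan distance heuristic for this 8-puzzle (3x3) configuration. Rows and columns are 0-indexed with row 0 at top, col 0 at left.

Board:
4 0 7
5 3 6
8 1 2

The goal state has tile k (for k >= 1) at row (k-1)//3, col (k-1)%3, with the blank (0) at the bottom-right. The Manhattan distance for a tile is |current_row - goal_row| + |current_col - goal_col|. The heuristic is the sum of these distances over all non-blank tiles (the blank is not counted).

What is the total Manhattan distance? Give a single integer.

Answer: 15

Derivation:
Tile 4: (0,0)->(1,0) = 1
Tile 7: (0,2)->(2,0) = 4
Tile 5: (1,0)->(1,1) = 1
Tile 3: (1,1)->(0,2) = 2
Tile 6: (1,2)->(1,2) = 0
Tile 8: (2,0)->(2,1) = 1
Tile 1: (2,1)->(0,0) = 3
Tile 2: (2,2)->(0,1) = 3
Sum: 1 + 4 + 1 + 2 + 0 + 1 + 3 + 3 = 15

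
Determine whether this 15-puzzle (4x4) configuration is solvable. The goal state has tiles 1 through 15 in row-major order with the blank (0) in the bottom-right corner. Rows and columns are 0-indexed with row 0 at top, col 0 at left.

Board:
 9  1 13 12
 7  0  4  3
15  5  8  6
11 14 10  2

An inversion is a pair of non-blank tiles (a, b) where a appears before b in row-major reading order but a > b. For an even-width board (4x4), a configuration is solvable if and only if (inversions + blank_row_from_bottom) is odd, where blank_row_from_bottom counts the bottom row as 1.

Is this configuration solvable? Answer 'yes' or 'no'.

Inversions: 51
Blank is in row 1 (0-indexed from top), which is row 3 counting from the bottom (bottom = 1).
51 + 3 = 54, which is even, so the puzzle is not solvable.

Answer: no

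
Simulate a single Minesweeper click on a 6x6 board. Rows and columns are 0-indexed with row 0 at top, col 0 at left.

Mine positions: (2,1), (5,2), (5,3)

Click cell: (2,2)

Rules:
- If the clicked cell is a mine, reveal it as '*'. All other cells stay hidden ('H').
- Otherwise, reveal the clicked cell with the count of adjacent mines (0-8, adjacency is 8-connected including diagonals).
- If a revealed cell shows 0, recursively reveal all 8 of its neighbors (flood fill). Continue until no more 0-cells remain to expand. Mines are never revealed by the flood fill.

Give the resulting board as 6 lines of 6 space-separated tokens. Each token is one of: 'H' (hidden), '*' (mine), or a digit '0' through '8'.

H H H H H H
H H H H H H
H H 1 H H H
H H H H H H
H H H H H H
H H H H H H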